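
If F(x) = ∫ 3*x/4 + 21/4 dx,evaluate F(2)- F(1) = 51/8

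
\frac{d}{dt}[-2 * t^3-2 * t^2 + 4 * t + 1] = -6*t^2 - 4*t + 4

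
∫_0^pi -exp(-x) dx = -1 + exp(-pi)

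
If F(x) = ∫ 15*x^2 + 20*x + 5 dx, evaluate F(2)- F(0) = 90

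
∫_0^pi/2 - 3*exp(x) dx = 3 - 3*exp(pi/2)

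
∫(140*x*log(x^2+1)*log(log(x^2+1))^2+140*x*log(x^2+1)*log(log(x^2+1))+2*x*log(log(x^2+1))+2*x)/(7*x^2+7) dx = (35*log(x^2 + 1)*log(log(x^2 + 1)) + 1)*log(x^2 + 1)*log(log(x^2 + 1))/7 + C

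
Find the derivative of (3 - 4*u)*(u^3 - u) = -16*u^3 + 9*u^2 + 8*u - 3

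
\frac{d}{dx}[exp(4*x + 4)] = 4*exp(4*x + 4)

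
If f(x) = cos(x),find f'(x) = -sin(x)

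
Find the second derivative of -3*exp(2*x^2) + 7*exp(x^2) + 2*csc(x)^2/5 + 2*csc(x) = -48*x^2*exp(2*x^2) + 28*x^2*exp(x^2) - 12*exp(2*x^2) + 14*exp(x^2) - 2/sin(x) - 8/(5*sin(x)^2) + 4/sin(x)^3 + 12/(5*sin(x)^4)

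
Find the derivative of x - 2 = 1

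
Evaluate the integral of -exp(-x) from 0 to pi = -1 + exp(-pi)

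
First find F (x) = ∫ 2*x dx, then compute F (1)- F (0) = 1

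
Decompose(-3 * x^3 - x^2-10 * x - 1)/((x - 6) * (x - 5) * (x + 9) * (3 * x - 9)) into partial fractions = -439/(1512*(x + 9)) - 121/(216*(x - 3)) + 451/(84*(x - 5)) - 149/(27*(x - 6))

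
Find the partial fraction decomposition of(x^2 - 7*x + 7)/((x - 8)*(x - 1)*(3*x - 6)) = 1/(21*(x - 1)) + 1/(6*(x - 2)) + 5/(42*(x - 8))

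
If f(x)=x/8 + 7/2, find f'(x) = 1/8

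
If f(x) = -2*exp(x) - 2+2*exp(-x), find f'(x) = (-2*exp(2*x) - 2)*exp(-x)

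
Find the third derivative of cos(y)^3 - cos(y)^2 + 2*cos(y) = (-27*sin(y)^2 - 8*cos(y) + 23)*sin(y)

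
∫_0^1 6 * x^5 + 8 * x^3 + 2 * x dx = 4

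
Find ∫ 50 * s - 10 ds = 25*s^2 - 10*s + C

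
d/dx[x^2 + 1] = 2*x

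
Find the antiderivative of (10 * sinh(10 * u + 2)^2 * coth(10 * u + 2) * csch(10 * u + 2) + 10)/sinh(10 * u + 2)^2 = -coth(10*u + 2) - csch(10*u + 2) + C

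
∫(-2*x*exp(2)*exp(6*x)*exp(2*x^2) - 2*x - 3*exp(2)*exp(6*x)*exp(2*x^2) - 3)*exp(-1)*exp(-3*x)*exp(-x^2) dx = -2*sinh(x^2 + 3*x + 1) + C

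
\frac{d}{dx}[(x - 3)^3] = 3*x^2 - 18*x + 27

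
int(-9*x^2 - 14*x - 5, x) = -3*x^3 - 7*x^2 - 5*x + C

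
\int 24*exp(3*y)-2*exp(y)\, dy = (8*exp(2*y) - 2)*exp(y) + C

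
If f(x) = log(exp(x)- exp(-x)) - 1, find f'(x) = (exp(2*x) + 1)/(exp(2*x) - 1)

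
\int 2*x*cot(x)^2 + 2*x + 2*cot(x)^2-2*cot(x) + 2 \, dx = (-2*x - 2)*cot(x) + C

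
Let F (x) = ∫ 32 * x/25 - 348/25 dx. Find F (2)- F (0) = -632/25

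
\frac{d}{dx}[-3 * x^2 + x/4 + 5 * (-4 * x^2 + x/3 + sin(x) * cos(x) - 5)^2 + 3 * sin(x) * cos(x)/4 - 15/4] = 320*x^3 - 80*x^2*cos(x)^2 - 80*x*sin(x)*cos(x) + 20*x*cos(x)^2/3 + 3526*x/9 + 20*sin(x)*cos(x)^3 - 20*sin(x)*cos(x)/3 - 197*cos(x)^2/2 + 197/6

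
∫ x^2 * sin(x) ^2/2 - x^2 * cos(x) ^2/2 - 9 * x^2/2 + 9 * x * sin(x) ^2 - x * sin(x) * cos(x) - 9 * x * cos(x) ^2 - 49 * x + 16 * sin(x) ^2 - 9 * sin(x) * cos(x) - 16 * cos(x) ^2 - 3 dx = -(x + 2)*(x + 16)*(6*x + sin(2*x) - 10)/4 + C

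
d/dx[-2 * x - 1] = -2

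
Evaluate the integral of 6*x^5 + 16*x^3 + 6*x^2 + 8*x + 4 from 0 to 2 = 168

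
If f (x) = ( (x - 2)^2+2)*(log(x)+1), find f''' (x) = (2*x^2 + 4*x + 12)/x^3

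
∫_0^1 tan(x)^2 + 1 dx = tan(1)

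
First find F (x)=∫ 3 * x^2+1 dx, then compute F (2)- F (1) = 8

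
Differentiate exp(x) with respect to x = exp(x)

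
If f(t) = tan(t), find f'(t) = cos(t)^(-2)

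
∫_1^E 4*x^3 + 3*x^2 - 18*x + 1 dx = 4 + (-3*E - exp(2) + 2)*(-exp(2) + 1 + 2*E)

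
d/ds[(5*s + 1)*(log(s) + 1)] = (5*s*log(s) + 10*s + 1)/s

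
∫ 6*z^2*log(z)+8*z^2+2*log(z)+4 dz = 2*z*(z^2 + 1)*(log(z) + 1) + C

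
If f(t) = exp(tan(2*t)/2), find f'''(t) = (tan(2*t)^6 + 12*tan(2*t)^5 + 27*tan(2*t)^4 + 24*tan(2*t)^3 + 35*tan(2*t)^2 + 12*tan(2*t) + 9)*exp(tan(2*t)/2)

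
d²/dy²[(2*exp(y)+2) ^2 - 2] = 16*exp(2*y) + 8*exp(y)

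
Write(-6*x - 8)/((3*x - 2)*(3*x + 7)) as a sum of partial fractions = -2/(3*(3*x + 7)) - 4/(3*(3*x - 2))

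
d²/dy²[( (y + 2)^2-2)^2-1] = 12*y^2 + 48*y + 40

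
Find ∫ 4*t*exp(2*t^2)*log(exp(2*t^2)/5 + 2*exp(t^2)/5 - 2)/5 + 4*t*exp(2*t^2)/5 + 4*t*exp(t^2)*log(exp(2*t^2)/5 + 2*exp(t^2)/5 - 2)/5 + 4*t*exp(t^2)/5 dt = (exp(2*t^2) + 2*exp(t^2) - 10)*log(exp(2*t^2)/5 + 2*exp(t^2)/5 - 2)/5 + C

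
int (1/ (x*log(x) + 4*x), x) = log(log(x)/2 + 2) + C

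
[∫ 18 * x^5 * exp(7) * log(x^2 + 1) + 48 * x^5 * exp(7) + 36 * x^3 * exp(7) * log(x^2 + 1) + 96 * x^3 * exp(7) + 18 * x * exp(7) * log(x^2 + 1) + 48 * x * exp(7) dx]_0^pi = -7*exp(7) + (1 + pi^2)^3*(7 + 3*log(1 + pi^2))*exp(7)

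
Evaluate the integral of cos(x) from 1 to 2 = -sin(1) + sin(2)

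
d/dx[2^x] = 2^x*log(2)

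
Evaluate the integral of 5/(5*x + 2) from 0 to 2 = -log(2) + log(12)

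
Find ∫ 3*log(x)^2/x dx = log(x)^3 + C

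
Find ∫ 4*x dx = 2*x^2 + C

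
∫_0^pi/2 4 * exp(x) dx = -4 + 4*exp(pi/2)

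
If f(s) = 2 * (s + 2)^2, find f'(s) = 4*s + 8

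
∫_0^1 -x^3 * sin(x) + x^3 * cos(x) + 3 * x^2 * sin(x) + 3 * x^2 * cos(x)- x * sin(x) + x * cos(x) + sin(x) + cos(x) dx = 2*cos(1) + 2*sin(1)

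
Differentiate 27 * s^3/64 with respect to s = 81*s^2/64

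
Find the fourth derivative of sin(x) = sin(x)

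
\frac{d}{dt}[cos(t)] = -sin(t)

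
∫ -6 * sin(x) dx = 6*cos(x) + C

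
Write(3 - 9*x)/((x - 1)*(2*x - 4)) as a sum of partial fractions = 3/(x - 1) - 15/(2*(x - 2))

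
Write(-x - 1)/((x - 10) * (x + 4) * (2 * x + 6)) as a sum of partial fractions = 3/(28*(x + 4)) - 1/(13*(x + 3)) - 11/(364*(x - 10))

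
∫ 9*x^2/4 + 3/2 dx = 3*x^3/4 + 3*x/2 + C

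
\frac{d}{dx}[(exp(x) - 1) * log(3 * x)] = (x*exp(x)*log(x) + x*exp(x)*log(3) + exp(x) - 1)/x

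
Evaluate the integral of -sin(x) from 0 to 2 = -1 + cos(2)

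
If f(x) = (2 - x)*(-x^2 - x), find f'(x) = 3*x^2 - 2*x - 2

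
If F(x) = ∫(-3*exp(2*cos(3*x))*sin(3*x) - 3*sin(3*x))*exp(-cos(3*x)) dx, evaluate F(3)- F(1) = -exp(-cos(9)) - exp(cos(3)) + exp(cos(9)) + exp(-cos(3))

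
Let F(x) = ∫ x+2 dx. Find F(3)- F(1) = 8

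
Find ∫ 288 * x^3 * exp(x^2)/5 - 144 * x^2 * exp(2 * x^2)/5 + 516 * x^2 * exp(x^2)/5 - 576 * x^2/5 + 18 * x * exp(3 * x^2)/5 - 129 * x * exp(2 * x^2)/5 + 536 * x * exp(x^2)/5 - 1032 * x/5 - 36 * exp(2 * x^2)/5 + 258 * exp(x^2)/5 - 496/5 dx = -8*x - 3*(4*x - exp(x^2) + 4)^3/5 + 3*(4*x - exp(x^2) + 4)^2/4 + 2*exp(x^2) + C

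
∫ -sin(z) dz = cos(z) + C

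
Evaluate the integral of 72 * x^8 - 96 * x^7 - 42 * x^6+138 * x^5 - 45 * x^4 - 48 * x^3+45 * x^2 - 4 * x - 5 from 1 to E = -2*exp(2) - 2*E - 1 + 4*exp(3) + (-exp(2) - E + 1 + 2*exp(3))^3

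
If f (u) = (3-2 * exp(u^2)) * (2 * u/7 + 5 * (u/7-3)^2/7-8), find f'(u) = -20*u^3*exp(u^2)/343 + 64*u^2*exp(u^2)/49 + 2136*u*exp(u^2)/343 + 30*u/343 + 32*exp(u^2)/49 - 48/49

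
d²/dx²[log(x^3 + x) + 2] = (-3*x^4 - 1)/(x^6 + 2*x^4 + x^2)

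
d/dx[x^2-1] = 2*x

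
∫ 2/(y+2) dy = log(3*(y + 2)^2) + C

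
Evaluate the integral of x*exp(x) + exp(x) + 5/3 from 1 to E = -5/3 + 2*E/3 + exp(1 + E)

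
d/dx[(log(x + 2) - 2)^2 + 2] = (2*log(x + 2) - 4)/(x + 2)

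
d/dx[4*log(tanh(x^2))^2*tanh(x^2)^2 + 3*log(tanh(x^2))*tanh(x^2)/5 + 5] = 2*x*(8*log(tanh(x^2))^2*sinh(x^2)/cosh(x^2) + 8*log(tanh(x^2))*sinh(x^2)/cosh(x^2) + 3*log(tanh(x^2))/5 + 3/5)/cosh(x^2)^2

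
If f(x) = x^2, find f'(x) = 2*x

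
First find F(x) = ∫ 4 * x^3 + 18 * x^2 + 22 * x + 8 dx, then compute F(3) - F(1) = 340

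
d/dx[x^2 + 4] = 2*x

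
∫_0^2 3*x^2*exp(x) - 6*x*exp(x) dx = -12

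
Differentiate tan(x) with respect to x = cos(x)^(-2)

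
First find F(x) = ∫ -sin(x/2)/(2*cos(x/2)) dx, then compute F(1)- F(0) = log(cos(1/2))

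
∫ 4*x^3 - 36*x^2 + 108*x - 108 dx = x^4 - 12*x^3 + 54*x^2 - 108*x + C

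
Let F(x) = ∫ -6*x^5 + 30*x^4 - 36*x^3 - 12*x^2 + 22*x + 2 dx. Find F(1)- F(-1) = 8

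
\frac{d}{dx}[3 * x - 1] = 3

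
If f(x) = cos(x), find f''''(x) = cos(x)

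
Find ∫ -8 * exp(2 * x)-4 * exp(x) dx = -4*(exp(x) + 1)*exp(x) + C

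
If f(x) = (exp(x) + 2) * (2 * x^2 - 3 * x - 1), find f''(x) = 2*x^2*exp(x) + 5*x*exp(x) - 3*exp(x) + 8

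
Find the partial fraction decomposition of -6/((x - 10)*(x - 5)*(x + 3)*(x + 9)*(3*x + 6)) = -1/(5586*(x + 9)) + 1/(312*(x + 3)) - 1/(294*(x + 2)) + 1/(1960*(x - 5)) - 1/(7410*(x - 10))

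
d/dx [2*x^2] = 4*x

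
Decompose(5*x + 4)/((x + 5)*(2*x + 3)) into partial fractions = -1/(2*x + 3) + 3/(x + 5)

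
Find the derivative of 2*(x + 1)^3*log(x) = (6*x^3*log(x) + 2*x^3 + 12*x^2*log(x) + 6*x^2 + 6*x*log(x) + 6*x + 2)/x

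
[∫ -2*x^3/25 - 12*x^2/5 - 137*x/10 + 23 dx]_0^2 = 297/25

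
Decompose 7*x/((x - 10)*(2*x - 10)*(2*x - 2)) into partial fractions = 7/(144*(x - 1)) - 7/(16*(x - 5)) + 7/(18*(x - 10))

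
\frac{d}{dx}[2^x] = 2^x*log(2)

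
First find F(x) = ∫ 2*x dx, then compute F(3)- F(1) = 8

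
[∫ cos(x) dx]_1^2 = -sin(1) + sin(2)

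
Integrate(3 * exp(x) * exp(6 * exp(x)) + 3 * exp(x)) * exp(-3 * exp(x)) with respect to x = 2*sinh(3*exp(x)) + C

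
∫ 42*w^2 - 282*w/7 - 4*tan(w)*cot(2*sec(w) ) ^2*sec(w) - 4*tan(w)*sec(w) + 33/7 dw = (2*w - 3)*(49*w^2 + 3*w + 21)/7 + 2*cot(2*sec(w)) + C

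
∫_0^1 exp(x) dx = -1 + E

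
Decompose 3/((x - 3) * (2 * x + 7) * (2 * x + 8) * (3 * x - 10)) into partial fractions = 81/(1804*(3*x - 10)) + 12/(533*(2*x + 7)) - 3/(308*(x + 4)) - 3/(182*(x - 3))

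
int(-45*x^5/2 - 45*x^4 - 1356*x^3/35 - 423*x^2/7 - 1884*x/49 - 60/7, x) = -15*x^6/4 - 9*x^5 - 339*x^4/35 - 141*x^3/7 - 942*x^2/49 - 60*x/7 + C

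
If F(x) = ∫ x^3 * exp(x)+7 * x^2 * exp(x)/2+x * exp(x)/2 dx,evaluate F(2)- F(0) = -1/2 + 19*exp(2)/2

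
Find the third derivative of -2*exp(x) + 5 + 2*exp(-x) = (-2*exp(2*x) - 2)*exp(-x)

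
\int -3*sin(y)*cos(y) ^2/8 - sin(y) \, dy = (cos(2*y) + 17)*cos(y)/16 + C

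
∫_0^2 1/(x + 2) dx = log(2)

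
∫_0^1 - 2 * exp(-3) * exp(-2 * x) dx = -exp(-3) + exp(-5)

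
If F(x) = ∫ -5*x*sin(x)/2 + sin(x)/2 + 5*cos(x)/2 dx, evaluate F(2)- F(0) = 9*cos(2)/2 + 1/2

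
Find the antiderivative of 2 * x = x^2 + C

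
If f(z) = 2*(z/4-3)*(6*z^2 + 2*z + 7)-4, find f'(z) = 9*z^2 - 70*z - 17/2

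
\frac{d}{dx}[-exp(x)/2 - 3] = -exp(x)/2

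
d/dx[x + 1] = 1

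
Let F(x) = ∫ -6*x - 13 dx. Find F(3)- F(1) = -50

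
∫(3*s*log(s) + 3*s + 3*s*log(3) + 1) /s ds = (3*s + 1)*log(3*s) + C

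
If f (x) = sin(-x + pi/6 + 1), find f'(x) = -sin(x - 1 + pi/3)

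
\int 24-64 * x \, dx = -32*x^2 + 24*x + C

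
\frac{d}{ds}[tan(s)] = cos(s)^(-2)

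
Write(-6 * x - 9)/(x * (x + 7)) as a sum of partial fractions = -33/(7*(x + 7)) - 9/(7*x)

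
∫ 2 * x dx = x^2 + C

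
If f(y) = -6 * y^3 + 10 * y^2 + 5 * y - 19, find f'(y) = -18*y^2 + 20*y + 5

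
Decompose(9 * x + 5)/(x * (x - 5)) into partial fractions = 10/(x - 5) - 1/x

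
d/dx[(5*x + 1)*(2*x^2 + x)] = 30*x^2 + 14*x + 1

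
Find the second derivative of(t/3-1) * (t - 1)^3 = 4*t^2 - 12*t + 8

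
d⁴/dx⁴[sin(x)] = sin(x)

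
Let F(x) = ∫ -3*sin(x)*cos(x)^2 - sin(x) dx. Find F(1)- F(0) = -2 + cos(1)^3 + cos(1)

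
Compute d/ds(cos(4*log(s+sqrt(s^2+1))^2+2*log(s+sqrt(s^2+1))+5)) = -2*(4*s*log(s + sqrt(s^2 + 1)) + s + 4*sqrt(s^2 + 1)*log(s + sqrt(s^2 + 1)) + sqrt(s^2 + 1))*sin(4*log(s + sqrt(s^2 + 1))^2 + 2*log(s + sqrt(s^2 + 1)) + 5)/(s^2 + s*sqrt(s^2 + 1) + 1)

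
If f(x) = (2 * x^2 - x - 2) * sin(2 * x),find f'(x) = 4*x^2*cos(2*x) + 4*x*sin(2*x) - 2*x*cos(2*x) - sin(2*x) - 4*cos(2*x)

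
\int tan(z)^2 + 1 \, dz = tan(z) + C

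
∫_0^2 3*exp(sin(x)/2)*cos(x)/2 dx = -3 + 3*exp(sin(2)/2)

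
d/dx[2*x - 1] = 2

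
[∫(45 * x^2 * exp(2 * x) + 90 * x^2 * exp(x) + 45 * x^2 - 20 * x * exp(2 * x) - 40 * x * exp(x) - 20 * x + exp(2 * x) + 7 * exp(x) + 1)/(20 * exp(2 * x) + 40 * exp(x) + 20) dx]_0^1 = 7/40 + E/(4*(1 + E))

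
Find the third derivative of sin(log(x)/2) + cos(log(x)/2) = (-sin(log(x)/2) + 13*cos(log(x)/2))/(8*x^3)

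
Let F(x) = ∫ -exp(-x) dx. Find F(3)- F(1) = -exp(-1) + exp(-3)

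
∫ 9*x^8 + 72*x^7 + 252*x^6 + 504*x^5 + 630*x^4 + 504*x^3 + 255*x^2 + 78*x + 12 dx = x^9 + 9*x^8 + 36*x^7 + 84*x^6 + 126*x^5 + 126*x^4 + 85*x^3 + 39*x^2 + 12*x + C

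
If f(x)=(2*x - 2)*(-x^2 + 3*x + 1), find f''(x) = 16 - 12*x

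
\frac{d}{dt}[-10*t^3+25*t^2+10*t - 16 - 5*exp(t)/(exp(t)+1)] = (-30*t^2*exp(2*t) - 60*t^2*exp(t) - 30*t^2 + 50*t*exp(2*t) + 100*t*exp(t) + 50*t + 10*exp(2*t) + 15*exp(t) + 10)/(exp(2*t) + 2*exp(t) + 1)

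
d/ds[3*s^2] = 6*s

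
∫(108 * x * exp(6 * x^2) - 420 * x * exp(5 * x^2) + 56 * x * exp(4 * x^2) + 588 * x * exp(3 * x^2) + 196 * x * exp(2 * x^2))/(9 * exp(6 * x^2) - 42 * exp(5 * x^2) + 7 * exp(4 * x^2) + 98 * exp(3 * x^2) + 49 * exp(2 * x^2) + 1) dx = log((-3*exp(2*x^2) + 7*exp(x^2) + 7)^2*exp(2*x^2) + 1) + C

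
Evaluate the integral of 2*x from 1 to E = -1 + exp(2)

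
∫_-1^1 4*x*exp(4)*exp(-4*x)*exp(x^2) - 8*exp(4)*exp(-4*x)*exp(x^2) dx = -2*exp(9) + 2*E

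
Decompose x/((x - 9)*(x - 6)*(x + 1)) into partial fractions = -1/(70*(x + 1)) - 2/(7*(x - 6)) + 3/(10*(x - 9))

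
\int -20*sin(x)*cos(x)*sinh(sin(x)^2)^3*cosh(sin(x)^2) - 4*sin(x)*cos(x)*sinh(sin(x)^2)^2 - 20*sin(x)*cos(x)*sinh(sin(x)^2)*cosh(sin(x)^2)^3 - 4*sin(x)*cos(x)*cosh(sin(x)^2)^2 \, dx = -sinh(2*sin(x)^2) - 5*cosh(4*sin(x)^2)/8 + C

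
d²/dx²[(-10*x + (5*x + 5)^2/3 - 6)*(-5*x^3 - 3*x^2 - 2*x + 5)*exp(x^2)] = -500*x^7*exp(x^2)/3 - 700*x^6*exp(x^2)/3 - 1110*x^5*exp(x^2) - 2894*x^4*exp(x^2)/3 - 4186*x^3*exp(x^2)/3 - 440*x^2*exp(x^2) - 118*x*exp(x^2) + 66*exp(x^2)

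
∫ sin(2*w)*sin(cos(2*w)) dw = cos(cos(2*w))/2 + C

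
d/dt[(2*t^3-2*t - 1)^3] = 72*t^8 - 168*t^6 - 72*t^5 + 120*t^4 + 96*t^3 - 6*t^2 - 24*t - 6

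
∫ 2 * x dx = x^2 + C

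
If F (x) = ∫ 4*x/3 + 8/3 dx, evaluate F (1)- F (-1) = 16/3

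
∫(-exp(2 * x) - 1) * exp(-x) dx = -2*sinh(x) + C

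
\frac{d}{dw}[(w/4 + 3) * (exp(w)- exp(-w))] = (w*exp(2*w) + w + 13*exp(2*w) + 11)*exp(-w)/4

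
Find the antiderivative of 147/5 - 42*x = -21*x^2 + 147*x/5 + C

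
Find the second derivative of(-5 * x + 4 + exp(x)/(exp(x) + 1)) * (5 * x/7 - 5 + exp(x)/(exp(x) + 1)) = (30*x*exp(3*x) - 30*x*exp(x) - 50*exp(4*x) - 267*exp(3*x) - 392*exp(2*x) - 267*exp(x) - 50)/(7*exp(4*x) + 28*exp(3*x) + 42*exp(2*x) + 28*exp(x) + 7)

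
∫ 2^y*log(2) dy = 2^y + C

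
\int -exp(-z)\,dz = exp(-z) + C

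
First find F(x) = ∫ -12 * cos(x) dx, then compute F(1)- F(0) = -12*sin(1)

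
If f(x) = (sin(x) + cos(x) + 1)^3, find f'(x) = 3*sqrt(2)*(sqrt(2)*sin(x + pi/4) + 1)^2*cos(x + pi/4)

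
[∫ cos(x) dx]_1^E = -sin(1) + sin(E)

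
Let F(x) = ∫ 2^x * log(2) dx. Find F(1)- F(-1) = 3/2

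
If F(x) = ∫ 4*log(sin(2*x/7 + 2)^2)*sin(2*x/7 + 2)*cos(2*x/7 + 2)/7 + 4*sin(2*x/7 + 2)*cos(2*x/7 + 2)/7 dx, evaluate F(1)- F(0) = 2*log(sin(16/7))*sin(16/7)^2 - 2*log(sin(2))*sin(2)^2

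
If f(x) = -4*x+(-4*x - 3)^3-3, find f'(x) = -192*x^2 - 288*x - 112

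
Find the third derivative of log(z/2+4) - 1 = 2/(z^3 + 24*z^2 + 192*z + 512)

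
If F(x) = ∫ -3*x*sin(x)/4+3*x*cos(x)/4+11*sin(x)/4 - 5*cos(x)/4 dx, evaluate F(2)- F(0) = -sin(2)/2 - cos(2)/2 + 2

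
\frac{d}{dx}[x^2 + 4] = 2*x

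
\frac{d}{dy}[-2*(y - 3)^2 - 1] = 12 - 4*y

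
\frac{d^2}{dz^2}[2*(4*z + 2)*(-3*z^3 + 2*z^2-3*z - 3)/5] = -288*z^2/5 + 24*z/5 - 32/5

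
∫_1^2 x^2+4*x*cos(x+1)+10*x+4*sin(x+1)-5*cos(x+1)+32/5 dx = 3*sin(3) + sin(2) + 356/15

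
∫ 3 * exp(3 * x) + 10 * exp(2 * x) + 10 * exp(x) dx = (exp(2*x) + 5*exp(x) + 10)*exp(x) + C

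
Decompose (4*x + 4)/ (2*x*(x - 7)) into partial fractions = 16/(7*(x - 7)) - 2/(7*x)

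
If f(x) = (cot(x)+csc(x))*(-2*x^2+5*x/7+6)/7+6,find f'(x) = 2*x^2*cot(x)^2/7 + 2*x^2*cot(x)*csc(x)/7 + 2*x^2/7 - 5*x*cot(x)^2/49 - 5*x*cot(x)*csc(x)/49 - 4*x*cot(x)/7 - 4*x*csc(x)/7 - 5*x/49 - 6*cot(x)^2/7 - 6*cot(x)*csc(x)/7 + 5*cot(x)/49 + 5*csc(x)/49 - 6/7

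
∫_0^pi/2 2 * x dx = pi^2/4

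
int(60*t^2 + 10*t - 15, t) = 20*t^3 + 5*t^2 - 15*t + C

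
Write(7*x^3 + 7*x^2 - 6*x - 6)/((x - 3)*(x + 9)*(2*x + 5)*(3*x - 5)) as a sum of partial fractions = -121/(400*(3*x - 5)) - 453/(3575*(2*x + 5)) + 187/(208*(x + 9)) + 19/(44*(x - 3))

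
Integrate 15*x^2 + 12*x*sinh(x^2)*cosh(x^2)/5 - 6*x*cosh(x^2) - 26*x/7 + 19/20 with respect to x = 5*x^3 - 13*x^2/7 + 19*x/20 + 3*sinh(x^2)^2/5 - 3*sinh(x^2) + C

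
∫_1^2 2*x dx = 3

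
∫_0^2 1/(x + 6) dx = -log(3) + 2*log(2)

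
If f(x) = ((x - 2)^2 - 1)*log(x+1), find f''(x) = (2*x^2*log(x + 1) + 3*x^2 + 4*x*log(x + 1) + 2*log(x + 1) - 11)/(x^2 + 2*x + 1)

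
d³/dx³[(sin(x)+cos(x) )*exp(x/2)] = -(9*sin(x) + 13*cos(x))*exp(x/2)/8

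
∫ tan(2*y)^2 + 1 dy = tan(2*y)/2 + C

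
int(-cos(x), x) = -sin(x) + C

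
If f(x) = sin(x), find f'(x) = cos(x)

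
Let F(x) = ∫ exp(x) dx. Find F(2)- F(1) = -E + exp(2)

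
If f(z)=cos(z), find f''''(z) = cos(z)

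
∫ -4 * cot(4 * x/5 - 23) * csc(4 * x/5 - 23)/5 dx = csc(4*x/5 - 23) + C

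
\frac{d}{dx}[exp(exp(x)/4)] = exp(x + exp(x)/4)/4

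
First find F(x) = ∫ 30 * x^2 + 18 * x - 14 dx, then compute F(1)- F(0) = 5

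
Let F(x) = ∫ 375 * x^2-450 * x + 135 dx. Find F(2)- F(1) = 335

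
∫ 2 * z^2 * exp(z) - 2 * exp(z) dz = 2*(z - 1)^2*exp(z) + C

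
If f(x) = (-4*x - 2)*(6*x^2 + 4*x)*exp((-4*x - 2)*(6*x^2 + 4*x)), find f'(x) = (1728*x^5 + 3360*x^4 + 2336*x^3 + 600*x^2 + 8*x - 8)*exp(-24*x^3 - 28*x^2 - 8*x)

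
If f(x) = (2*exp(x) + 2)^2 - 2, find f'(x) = 8*exp(2*x) + 8*exp(x)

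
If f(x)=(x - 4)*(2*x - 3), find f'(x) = 4*x - 11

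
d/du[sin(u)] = cos(u)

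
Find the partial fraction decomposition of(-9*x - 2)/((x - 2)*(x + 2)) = -4/(x + 2) - 5/(x - 2)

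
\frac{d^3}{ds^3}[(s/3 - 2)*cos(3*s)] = 9*s*sin(3*s) - 54*sin(3*s) - 9*cos(3*s)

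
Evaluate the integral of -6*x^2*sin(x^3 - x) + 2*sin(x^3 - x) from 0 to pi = -2 - 2*cos(pi^3)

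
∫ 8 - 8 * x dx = -4*x^2 + 8*x + C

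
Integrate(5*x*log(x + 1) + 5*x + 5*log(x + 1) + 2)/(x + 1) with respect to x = (5*x + 2)*log(x + 1) + C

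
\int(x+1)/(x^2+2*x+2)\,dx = log((x + 1)^2 + 1)/2 + C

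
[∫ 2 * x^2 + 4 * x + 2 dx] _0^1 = 14/3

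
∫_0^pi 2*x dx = pi^2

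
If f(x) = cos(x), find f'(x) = -sin(x)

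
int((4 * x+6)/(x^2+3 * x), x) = 2*log(-x*(x + 3)) + C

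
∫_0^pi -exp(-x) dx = -1 + exp(-pi)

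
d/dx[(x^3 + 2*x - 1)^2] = 6*x^5 + 16*x^3 - 6*x^2 + 8*x - 4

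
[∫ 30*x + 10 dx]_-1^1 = 20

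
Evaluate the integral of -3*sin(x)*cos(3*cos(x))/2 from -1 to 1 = 0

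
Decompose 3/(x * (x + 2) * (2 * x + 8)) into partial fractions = 3/(16*(x + 4)) - 3/(8*(x + 2)) + 3/(16*x)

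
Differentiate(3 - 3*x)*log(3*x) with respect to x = (-3*x*log(x) - 3*x*log(3) - 3*x + 3)/x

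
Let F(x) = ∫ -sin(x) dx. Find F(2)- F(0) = -1 + cos(2)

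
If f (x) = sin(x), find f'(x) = cos(x)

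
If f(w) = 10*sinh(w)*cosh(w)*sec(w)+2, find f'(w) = 10*(sin(w)*sinh(2*w)/(2*cos(w)) + cosh(2*w))/cos(w)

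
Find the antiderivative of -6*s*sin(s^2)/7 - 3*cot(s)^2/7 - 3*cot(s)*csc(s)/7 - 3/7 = 3*cos(s^2)/7 + 3/(7*tan(s)) + 3/(7*sin(s)) + C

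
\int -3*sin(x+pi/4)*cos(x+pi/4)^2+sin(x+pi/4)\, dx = -(sin(2*x) + 1)*cos(x + pi/4)/2 + C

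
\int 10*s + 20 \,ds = 5*s^2 + 20*s + C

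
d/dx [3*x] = 3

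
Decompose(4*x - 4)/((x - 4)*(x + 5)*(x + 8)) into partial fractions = -1/(x + 8) + 8/(9*(x + 5)) + 1/(9*(x - 4))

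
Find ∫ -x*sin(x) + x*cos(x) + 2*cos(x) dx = sqrt(2)*(x + 1)*sin(x + pi/4) + C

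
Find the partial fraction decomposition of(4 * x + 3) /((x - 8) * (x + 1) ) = 1/(9*(x + 1)) + 35/(9*(x - 8))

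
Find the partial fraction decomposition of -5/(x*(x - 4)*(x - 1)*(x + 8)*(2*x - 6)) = -5/(19008*(x + 8)) - 5/(108*(x - 1)) + 5/(132*(x - 3)) - 5/(288*(x - 4)) + 5/(192*x)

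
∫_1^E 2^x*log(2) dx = -2 + 2^E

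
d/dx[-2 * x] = -2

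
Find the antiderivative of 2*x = x^2 + C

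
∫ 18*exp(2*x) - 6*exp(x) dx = (3*exp(x) - 1)^2 + C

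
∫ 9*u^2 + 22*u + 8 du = 3*u^3 + 11*u^2 + 8*u + C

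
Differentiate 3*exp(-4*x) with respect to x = -12*exp(-4*x)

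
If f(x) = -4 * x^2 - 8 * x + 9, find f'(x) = -8*x - 8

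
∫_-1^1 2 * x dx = 0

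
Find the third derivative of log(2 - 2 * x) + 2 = 2/(x^3 - 3*x^2 + 3*x - 1)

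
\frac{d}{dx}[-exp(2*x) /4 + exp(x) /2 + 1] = -exp(2*x)/2 + exp(x)/2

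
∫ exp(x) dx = exp(x) + C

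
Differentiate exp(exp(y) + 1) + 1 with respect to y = exp(y + exp(y) + 1)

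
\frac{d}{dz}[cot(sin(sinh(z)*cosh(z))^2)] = -(1 + tan(cos(2*sinh(z)*cosh(z))/2 - 1/2)^(-2))*sin(2*sinh(z)*cosh(z))*cosh(2*z)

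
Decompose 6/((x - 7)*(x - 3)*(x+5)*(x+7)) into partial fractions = -3/(140*(x + 7)) + 1/(32*(x + 5)) - 3/(160*(x - 3)) + 1/(112*(x - 7))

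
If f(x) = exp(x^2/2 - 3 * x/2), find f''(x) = x^2*exp(x^2/2 - 3*x/2) - 3*x*exp(x^2/2 - 3*x/2) + 13*exp(x^2/2 - 3*x/2)/4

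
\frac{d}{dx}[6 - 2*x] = -2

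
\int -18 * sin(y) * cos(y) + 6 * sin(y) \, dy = (3*cos(y) - 1)^2 + C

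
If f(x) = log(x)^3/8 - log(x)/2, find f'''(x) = (3*log(x)^2 - 9*log(x) - 1)/(4*x^3)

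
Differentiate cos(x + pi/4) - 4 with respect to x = -sin(x + pi/4)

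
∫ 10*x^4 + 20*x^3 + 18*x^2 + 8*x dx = 2*x^5 + 5*x^4 + 6*x^3 + 4*x^2 + C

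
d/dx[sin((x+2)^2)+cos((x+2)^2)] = -2*x*sin(x^2 + 4*x + 4) + 2*x*cos(x^2 + 4*x + 4) - 4*sin(x^2 + 4*x + 4) + 4*cos(x^2 + 4*x + 4)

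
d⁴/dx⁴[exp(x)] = exp(x)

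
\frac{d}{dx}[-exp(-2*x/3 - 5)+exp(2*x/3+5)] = (2*exp(4*x/3 + 10) + 2)*exp(-2*x/3 - 5)/3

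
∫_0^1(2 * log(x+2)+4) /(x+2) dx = -(log(2) + 2)^2 + (log(3) + 2)^2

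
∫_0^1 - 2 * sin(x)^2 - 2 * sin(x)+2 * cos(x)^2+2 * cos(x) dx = -4 + (cos(1) + sin(1) + 1)^2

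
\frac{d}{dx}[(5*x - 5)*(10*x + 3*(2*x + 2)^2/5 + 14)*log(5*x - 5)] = 36*x^2*log(x - 1) + 12*x^2 + 36*x^2*log(5) + 124*x*log(x - 1) + 74*x + 124*x*log(5) + 8*log(x - 1) + 8*log(5) + 82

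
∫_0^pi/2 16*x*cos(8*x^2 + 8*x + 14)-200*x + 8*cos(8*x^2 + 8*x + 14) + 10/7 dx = -25*pi^2 - sin(14) + sin(14 + 2*pi^2) + 5*pi/7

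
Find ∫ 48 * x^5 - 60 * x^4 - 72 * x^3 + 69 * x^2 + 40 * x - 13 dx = 8*x^6 - 12*x^5 - 18*x^4 + 23*x^3 + 20*x^2 - 13*x + C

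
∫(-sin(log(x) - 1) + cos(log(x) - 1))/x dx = sqrt(2)*cos(-log(x) + pi/4 + 1) + C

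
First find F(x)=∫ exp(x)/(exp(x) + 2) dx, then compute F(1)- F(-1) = -log(2*exp(-1) + 4) + log(4 + 2*E)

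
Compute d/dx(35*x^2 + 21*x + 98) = 70*x + 21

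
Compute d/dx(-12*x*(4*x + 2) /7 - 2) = -96*x/7 - 24/7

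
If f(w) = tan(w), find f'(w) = cos(w)^(-2)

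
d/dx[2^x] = 2^x*log(2)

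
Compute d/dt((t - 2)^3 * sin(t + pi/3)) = (t - 2)^2*(t*cos(t + pi/3) + 3*sin(t + pi/3) - 2*cos(t + pi/3))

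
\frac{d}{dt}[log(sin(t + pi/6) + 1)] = cos(t + pi/6)/(sin(t + pi/6) + 1)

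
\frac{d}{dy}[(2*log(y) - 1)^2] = (8*log(y) - 4)/y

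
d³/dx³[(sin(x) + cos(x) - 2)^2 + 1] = -8*cos(2*x) + 4*sqrt(2)*cos(x + pi/4)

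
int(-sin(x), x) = cos(x) + C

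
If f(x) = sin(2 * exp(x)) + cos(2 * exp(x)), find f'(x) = 2*sqrt(2)*exp(x)*cos(2*exp(x) + pi/4)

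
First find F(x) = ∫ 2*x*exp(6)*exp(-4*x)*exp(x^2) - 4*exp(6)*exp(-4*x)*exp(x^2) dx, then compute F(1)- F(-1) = -exp(11) + exp(3)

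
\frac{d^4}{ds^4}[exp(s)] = exp(s)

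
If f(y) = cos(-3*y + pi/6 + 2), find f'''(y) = -27*sin(-3*y + pi/6 + 2)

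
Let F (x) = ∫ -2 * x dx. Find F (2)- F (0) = -4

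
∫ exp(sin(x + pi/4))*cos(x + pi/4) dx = exp(sin(x + pi/4)) + C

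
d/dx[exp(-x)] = -exp(-x)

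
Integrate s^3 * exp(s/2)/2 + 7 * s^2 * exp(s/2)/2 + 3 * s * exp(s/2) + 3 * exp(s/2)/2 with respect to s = (s^3 + s^2 + 2*s - 1)*exp(s/2) + C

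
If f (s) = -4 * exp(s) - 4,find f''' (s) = -4*exp(s)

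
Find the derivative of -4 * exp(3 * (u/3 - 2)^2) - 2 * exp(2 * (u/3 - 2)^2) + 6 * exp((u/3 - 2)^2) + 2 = 4*u*exp(u^2/9 - 4*u/3 + 4)/3 - 8*u*exp(2*u^2/9 - 8*u/3 + 8)/9 - 8*u*exp(u^2/3 - 4*u + 12)/3 - 8*exp(u^2/9 - 4*u/3 + 4) + 16*exp(2*u^2/9 - 8*u/3 + 8)/3 + 16*exp(u^2/3 - 4*u + 12)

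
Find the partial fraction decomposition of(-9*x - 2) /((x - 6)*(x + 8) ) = -5/(x + 8) - 4/(x - 6)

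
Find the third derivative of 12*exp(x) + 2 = 12*exp(x)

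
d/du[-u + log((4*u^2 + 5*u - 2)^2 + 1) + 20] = (-16*u^4 + 24*u^3 + 111*u^2 + 38*u - 25)/(16*u^4 + 40*u^3 + 9*u^2 - 20*u + 5)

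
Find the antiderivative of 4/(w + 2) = 4*log(w + 2) + C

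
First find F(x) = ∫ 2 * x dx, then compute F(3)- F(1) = 8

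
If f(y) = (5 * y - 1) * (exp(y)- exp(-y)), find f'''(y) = (5*y*exp(2*y) + 5*y + 14*exp(2*y) - 16)*exp(-y)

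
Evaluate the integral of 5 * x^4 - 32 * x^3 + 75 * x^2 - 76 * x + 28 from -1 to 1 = 108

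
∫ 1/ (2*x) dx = log(x)/2 + C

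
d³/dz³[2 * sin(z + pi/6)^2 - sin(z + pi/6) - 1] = -8*sin(2*z + pi/3) + cos(z + pi/6)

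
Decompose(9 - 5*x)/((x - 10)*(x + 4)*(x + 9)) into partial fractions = 54/(95*(x + 9)) - 29/(70*(x + 4)) - 41/(266*(x - 10))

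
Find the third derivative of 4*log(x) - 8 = 8/x^3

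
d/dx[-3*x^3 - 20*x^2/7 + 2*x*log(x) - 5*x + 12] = -9*x^2 - 40*x/7 + 2*log(x) - 3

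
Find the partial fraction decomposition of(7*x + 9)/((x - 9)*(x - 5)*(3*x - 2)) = 123/(325*(3*x - 2)) - 11/(13*(x - 5)) + 18/(25*(x - 9))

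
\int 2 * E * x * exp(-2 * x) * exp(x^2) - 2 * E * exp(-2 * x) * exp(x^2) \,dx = exp((x - 1)^2) + C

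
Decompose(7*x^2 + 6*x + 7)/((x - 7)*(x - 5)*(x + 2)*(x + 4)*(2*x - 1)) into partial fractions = 188/(5265*(2*x - 1)) + 95/(1782*(x + 4)) - 23/(630*(x + 2)) - 106/(567*(x - 5)) + 196/(1287*(x - 7))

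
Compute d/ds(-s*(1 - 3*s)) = 6*s - 1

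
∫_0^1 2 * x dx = 1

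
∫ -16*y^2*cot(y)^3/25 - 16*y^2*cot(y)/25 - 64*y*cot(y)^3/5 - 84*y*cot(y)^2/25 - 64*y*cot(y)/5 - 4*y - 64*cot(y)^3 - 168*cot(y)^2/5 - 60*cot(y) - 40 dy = 4*(y + 10)*(2*(y + 10)*cot(y) + 25)*cot(y)/25 + C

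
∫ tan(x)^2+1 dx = tan(x) + C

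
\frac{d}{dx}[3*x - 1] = 3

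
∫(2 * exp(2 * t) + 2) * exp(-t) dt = 4*sinh(t) + C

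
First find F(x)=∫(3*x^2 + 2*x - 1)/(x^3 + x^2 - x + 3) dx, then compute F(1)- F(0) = -log(3) + log(4)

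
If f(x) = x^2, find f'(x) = 2*x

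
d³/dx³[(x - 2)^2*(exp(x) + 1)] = x^2*exp(x) + 2*x*exp(x) - 2*exp(x)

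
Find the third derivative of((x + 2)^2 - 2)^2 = 24*x + 48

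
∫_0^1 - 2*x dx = -1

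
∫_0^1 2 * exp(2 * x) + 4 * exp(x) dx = -9 + (2 + E)^2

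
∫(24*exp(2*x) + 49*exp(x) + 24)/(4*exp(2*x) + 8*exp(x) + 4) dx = ((6*x + 25)*(exp(x) + 1) + exp(x)/4)/(exp(x) + 1) + C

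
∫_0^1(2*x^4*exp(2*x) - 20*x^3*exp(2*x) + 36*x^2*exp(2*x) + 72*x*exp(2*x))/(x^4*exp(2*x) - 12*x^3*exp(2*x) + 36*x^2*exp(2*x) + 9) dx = log(1 + 25*exp(2)/9)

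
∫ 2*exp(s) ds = 2*exp(s) + C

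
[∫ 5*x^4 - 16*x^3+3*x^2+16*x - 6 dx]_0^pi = (-1 + (-2 + pi)^2)*(-2*pi + pi^3)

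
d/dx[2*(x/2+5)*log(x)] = (x*log(x) + x + 10)/x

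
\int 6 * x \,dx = 3*x^2 + C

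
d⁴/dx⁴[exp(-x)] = exp(-x)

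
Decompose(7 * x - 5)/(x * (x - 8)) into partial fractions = 51/(8*(x - 8)) + 5/(8*x)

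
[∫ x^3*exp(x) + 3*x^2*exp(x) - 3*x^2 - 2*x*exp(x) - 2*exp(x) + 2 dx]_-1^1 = -E - exp(-1) + 2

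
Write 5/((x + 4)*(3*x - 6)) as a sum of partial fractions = -5/(18*(x + 4)) + 5/(18*(x - 2))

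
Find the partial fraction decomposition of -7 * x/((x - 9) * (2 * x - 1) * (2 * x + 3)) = 1/(4*(2*x + 3)) + 7/(68*(2*x - 1)) - 3/(17*(x - 9))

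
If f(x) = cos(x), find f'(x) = -sin(x)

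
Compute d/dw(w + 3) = 1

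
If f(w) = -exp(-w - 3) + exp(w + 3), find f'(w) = (exp(2*w + 6) + 1)*exp(-w - 3)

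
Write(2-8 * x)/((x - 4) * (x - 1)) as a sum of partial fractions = 2/(x - 1) - 10/(x - 4)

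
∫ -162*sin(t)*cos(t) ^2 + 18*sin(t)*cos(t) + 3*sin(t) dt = 3*(18*cos(t)^2 - 3*cos(t) - 1)*cos(t) + C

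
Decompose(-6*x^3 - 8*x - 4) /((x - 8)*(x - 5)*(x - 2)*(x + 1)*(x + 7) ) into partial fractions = 211/(972*(x + 7)) - 5/(486*(x + 1)) - 34/(243*(x - 2)) + 397/(324*(x - 5)) - 314/(243*(x - 8))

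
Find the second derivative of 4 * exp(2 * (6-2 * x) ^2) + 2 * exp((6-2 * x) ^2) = 128*x^2*exp(4*x^2 - 24*x + 36) + 1024*x^2*exp(8*x^2 - 48*x + 72) - 768*x*exp(4*x^2 - 24*x + 36) - 6144*x*exp(8*x^2 - 48*x + 72) + 1168*exp(4*x^2 - 24*x + 36) + 9280*exp(8*x^2 - 48*x + 72)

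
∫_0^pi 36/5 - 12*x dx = -6*pi^2 + 36*pi/5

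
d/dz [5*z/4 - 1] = 5/4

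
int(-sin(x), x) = cos(x) + C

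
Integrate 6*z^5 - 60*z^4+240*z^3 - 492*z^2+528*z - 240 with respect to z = z^6 - 12*z^5 + 60*z^4 - 164*z^3 + 264*z^2 - 240*z + C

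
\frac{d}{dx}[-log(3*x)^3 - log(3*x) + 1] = (-3*log(x)^2 - 6*log(3)*log(x) - 3*log(3)^2 - 1)/x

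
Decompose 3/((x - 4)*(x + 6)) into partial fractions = -3/(10*(x + 6)) + 3/(10*(x - 4))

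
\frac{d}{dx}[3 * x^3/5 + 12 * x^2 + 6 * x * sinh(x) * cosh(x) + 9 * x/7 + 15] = 9*x^2/5 + 6*x*cosh(2*x) + 24*x + 3*sinh(2*x) + 9/7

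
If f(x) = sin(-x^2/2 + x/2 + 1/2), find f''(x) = -x^2*sin((-x^2 + x + 1)/2) + x*sin((-x^2 + x + 1)/2) - sin((-x^2 + x + 1)/2)/4 - cos((-x^2 + x + 1)/2)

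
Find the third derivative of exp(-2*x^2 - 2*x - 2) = (-64*x^3 - 96*x^2 + 16)*exp(-2*x^2 - 2*x - 2)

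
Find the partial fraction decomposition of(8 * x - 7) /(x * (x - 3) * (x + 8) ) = -71/(88*(x + 8)) + 17/(33*(x - 3)) + 7/(24*x)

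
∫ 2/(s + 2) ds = 2*log(s + 2) + C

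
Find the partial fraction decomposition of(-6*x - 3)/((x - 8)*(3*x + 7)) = -33/(31*(3*x + 7)) - 51/(31*(x - 8))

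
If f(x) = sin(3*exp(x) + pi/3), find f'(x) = 3*exp(x)*cos(3*exp(x) + pi/3)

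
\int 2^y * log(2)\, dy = 2^y + C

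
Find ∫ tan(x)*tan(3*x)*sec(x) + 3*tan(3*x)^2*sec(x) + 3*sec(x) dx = tan(3*x)*sec(x) + C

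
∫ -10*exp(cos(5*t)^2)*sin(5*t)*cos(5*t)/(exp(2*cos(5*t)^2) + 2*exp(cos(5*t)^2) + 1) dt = E/(exp(sin(5*t)^2) + E) + C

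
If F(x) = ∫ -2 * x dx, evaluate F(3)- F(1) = -8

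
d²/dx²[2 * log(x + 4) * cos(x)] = -2*(x^2*log(x + 4)*cos(x) + 8*x*log(x + 4)*cos(x) + 2*x*sin(x) + 16*log(x + 4)*cos(x) + 8*sin(x) + cos(x))/(x^2 + 8*x + 16)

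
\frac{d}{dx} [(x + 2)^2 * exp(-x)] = (-x^2 - 2*x)*exp(-x)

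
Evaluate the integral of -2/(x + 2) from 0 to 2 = -2*log(2)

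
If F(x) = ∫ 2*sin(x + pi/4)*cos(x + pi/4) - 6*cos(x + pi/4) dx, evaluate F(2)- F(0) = -(-3 + sqrt(2)/2)^2 + (-3 + sin(pi/4 + 2))^2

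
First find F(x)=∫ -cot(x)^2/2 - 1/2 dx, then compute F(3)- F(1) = cot(3)/2 - cot(1)/2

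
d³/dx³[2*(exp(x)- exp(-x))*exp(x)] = 16*exp(2*x)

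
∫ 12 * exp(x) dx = 12*exp(x) + C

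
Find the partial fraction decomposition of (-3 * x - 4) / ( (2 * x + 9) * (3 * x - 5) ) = -27/(37*(3*x - 5)) - 19/(37*(2*x + 9))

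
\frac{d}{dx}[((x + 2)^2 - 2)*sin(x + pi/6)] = x^2*cos(x + pi/6) + 2*x*sin(x + pi/6) + 4*x*cos(x + pi/6) + 4*sin(x + pi/6) + 2*cos(x + pi/6)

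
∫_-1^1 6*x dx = 0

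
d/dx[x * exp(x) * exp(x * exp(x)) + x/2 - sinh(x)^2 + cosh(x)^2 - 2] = x^2*exp(x*exp(x) + 2*x) + x*exp(x*exp(x) + x) + x*exp(x*exp(x) + 2*x) + exp(x*exp(x) + x) + 1/2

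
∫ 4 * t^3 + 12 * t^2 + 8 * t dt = t^4 + 4*t^3 + 4*t^2 + C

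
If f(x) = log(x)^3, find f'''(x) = (6*log(x)^2 - 18*log(x) + 6)/x^3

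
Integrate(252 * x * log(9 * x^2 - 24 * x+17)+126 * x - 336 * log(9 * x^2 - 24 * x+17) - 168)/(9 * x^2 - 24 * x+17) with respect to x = 7*(log((3*x - 4)^2 + 1) + 1)*log((3*x - 4)^2 + 1) + C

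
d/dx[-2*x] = -2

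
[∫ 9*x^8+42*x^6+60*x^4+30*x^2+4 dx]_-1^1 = 66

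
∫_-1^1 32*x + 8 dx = 16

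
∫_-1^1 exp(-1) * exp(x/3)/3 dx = -exp(-4/3) + exp(-2/3)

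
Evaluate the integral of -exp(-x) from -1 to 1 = -E + exp(-1)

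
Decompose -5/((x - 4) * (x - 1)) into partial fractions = 5/(3*(x - 1)) - 5/(3*(x - 4))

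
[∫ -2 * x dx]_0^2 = -4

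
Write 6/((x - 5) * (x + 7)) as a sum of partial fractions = -1/(2*(x + 7)) + 1/(2*(x - 5))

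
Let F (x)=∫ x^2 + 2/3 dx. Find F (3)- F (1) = 10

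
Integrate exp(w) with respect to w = exp(w) + C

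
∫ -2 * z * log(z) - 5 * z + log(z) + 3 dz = -z*(z - 1)*(log(z) + 2) + C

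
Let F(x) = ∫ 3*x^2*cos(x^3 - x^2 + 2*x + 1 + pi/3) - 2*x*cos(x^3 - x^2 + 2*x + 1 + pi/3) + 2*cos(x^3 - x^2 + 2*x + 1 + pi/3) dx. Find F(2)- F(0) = -sin(1 + pi/3) + sin(pi/3 + 9)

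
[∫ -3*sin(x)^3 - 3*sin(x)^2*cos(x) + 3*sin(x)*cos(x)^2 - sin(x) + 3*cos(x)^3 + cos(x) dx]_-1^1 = sin(3) + 5*sin(1)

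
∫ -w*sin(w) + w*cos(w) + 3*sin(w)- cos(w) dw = sqrt(2)*(w - 2)*sin(w + pi/4) + C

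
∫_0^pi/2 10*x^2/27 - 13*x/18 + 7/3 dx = -13*pi^2/144 + 5*pi^3/324 + 7*pi/6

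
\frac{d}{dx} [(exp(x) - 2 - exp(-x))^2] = (2*exp(4*x) - 4*exp(3*x) - 4*exp(x) - 2)*exp(-2*x)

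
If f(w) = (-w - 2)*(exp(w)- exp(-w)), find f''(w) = (-w*exp(2*w) + w - 4*exp(2*w))*exp(-w)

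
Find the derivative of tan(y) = cos(y)^(-2)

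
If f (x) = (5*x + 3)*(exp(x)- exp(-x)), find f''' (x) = (5*x*exp(2*x) + 5*x + 18*exp(2*x) - 12)*exp(-x)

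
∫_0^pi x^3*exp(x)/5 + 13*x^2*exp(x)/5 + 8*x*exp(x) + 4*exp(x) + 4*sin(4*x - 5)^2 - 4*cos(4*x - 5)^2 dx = pi*(pi^2/5 + 4 + 2*pi)*exp(pi)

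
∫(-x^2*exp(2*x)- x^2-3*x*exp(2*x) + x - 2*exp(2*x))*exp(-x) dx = -2*(x^2 + x + 1)*sinh(x) + C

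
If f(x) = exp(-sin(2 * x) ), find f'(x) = -2*exp(-sin(2*x))*cos(2*x)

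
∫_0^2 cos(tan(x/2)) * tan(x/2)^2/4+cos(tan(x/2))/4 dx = sin(tan(1))/2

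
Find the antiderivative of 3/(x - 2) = 3*log(x - 2) + C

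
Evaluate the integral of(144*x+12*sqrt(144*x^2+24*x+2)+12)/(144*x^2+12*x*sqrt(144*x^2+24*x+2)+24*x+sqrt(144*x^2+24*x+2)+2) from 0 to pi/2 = -log(1 + sqrt(2)) + log(1 + 6*pi + sqrt(1 + (1 + 6*pi)^2))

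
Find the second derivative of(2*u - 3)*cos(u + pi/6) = -2*u*cos(u + pi/6) - 4*sin(u + pi/6) + 3*cos(u + pi/6)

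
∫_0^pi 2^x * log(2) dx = -1 + 2^pi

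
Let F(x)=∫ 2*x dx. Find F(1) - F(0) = 1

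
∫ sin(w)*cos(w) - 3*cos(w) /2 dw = (sin(w) - 3)*sin(w)/2 + C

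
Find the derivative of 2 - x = -1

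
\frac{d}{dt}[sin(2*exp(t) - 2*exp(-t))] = 2*(exp(2*t) + 1)*exp(-t)*cos(2*exp(t) - 2*exp(-t))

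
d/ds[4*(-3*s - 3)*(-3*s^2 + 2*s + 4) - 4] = 108*s^2 + 24*s - 72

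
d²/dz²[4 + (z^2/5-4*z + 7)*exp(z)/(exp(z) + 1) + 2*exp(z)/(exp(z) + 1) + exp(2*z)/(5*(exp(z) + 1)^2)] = (-z^2*exp(3*z) + z^2*exp(z) + 24*z*exp(3*z) + 8*z*exp(2*z) - 16*z*exp(z) + 2*exp(4*z) - 81*exp(3*z) - 70*exp(2*z) + 7*exp(z))/(5*exp(4*z) + 20*exp(3*z) + 30*exp(2*z) + 20*exp(z) + 5)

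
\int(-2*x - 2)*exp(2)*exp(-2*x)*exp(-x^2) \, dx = exp(-x^2 - 2*x + 2) + C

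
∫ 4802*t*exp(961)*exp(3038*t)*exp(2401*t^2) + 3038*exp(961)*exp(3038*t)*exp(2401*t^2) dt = exp((49*t + 31)^2) + C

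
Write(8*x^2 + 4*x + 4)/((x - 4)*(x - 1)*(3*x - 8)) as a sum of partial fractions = -161/(5*(3*x - 8)) + 16/(15*(x - 1)) + 37/(3*(x - 4))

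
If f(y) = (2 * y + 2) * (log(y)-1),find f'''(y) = (4 - 2*y)/y^3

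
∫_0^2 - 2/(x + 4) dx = -2*log(6) + 4*log(2)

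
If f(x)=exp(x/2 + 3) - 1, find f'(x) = exp(x/2 + 3)/2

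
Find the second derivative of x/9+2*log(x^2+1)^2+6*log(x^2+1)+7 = (-8*x^2*log(x^2 + 1) + 4*x^2 + 8*log(x^2 + 1) + 12)/(x^4 + 2*x^2 + 1)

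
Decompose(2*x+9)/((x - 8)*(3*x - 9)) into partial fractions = -1/(x - 3) + 5/(3*(x - 8))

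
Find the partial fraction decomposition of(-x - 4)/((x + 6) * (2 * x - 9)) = -17/(21*(2*x - 9)) - 2/(21*(x + 6))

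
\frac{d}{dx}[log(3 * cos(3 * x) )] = -3*tan(3*x)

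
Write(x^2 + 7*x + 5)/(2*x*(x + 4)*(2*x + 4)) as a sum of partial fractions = -7/(32*(x + 4)) + 5/(16*(x + 2)) + 5/(32*x)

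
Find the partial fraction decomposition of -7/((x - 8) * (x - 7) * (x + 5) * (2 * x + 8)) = 7/(312*(x + 5)) - 7/(264*(x + 4)) + 7/(264*(x - 7)) - 7/(312*(x - 8))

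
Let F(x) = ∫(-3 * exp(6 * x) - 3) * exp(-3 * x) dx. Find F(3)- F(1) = -exp(9) - exp(-3) + exp(-9) + exp(3)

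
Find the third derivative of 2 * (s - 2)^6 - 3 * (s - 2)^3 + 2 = 240*s^3 - 1440*s^2 + 2880*s - 1938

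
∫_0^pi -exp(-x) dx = -1 + exp(-pi)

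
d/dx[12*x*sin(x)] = 12*x*cos(x) + 12*sin(x)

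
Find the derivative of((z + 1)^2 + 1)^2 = 4*z^3 + 12*z^2 + 16*z + 8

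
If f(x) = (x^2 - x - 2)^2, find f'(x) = 4*x^3 - 6*x^2 - 6*x + 4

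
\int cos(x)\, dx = sin(x) + C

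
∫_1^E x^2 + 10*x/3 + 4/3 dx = -4/3 + (E/3 + 1)*(-2 + 2*E + exp(2))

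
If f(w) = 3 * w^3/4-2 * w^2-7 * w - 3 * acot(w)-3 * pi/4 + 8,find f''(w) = (9*w^5 - 8*w^4 + 18*w^3 - 16*w^2 - 3*w - 8)/(2*w^4 + 4*w^2 + 2)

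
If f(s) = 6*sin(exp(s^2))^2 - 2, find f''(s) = 12*(4*s^2*exp(s^2)*cos(2*exp(s^2)) + 2*s^2*sin(2*exp(s^2)) + sin(2*exp(s^2)))*exp(s^2)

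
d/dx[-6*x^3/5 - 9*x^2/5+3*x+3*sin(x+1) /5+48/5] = -18*x^2/5 - 18*x/5 + 3*cos(x + 1)/5 + 3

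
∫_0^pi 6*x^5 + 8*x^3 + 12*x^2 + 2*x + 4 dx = -4 + (2 + pi + pi^3)^2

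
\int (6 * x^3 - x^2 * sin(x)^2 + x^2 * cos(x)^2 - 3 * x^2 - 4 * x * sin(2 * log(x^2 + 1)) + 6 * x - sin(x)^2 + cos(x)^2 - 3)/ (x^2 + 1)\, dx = 3*x^2 - 3*x + sin(2*x)/2 + cos(2*log(x^2 + 1)) + C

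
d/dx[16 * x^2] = 32*x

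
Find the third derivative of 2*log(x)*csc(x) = 2*(x^3*log(x)*cos(x)/sin(x) - 6*x^3*log(x)*cos(x)/sin(x)^3 - 3*x^2 + 6*x^2/sin(x)^2 + 3*x*cos(x)/sin(x) + 2)/(x^3*sin(x))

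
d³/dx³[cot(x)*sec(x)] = (1 - 6/sin(x)^2)*cos(x)/sin(x)^2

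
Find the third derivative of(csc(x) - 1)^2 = 2*(-1 + 4/sin(x) + 6/sin(x)^2 - 12/sin(x)^3)*cos(x)/sin(x)^2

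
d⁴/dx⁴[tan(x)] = 24*tan(x)^5 + 40*tan(x)^3 + 16*tan(x)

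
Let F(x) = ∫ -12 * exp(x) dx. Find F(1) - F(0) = 12 - 12*E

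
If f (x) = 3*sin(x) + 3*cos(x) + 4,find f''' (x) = 3*sin(x) - 3*cos(x)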